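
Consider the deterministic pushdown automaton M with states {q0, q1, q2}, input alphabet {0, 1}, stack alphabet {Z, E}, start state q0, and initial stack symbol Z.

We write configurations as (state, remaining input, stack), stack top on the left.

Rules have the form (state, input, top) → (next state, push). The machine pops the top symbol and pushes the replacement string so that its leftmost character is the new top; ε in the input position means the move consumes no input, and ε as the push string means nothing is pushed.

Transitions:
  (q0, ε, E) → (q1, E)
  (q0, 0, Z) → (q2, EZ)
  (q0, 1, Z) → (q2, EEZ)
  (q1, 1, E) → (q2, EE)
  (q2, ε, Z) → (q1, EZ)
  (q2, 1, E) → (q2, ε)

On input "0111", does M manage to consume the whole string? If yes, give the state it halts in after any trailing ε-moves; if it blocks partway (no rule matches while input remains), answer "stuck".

q2

(q0, 0111, Z) ⊢ (q2, 111, EZ) ⊢ (q2, 11, Z) ⊢ (q1, 11, EZ) ⊢ (q2, 1, EEZ) ⊢ (q2, ε, EZ)
All input consumed; M is in state q2.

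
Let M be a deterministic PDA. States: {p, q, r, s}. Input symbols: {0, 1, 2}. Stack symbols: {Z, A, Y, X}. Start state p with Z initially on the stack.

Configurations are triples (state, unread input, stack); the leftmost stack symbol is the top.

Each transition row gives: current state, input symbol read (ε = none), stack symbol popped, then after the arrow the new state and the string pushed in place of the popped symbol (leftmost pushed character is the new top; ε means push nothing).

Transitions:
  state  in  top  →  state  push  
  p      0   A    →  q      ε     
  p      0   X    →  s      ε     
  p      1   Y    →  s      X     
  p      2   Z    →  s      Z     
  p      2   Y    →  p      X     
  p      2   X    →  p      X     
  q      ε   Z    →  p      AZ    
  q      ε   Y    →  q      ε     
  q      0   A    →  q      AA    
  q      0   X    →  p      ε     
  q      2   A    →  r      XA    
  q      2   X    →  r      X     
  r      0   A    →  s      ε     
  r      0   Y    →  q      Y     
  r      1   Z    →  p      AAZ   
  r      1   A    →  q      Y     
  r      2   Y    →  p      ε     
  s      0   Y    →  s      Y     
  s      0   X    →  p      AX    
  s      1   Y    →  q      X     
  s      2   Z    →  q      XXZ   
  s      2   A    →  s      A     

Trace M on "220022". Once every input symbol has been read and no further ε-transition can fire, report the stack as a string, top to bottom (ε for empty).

XXZ

(p, 220022, Z) ⊢ (s, 20022, Z) ⊢ (q, 0022, XXZ) ⊢ (p, 022, XZ) ⊢ (s, 22, Z) ⊢ (q, 2, XXZ) ⊢ (r, ε, XXZ)
All input consumed in state r with stack XXZ.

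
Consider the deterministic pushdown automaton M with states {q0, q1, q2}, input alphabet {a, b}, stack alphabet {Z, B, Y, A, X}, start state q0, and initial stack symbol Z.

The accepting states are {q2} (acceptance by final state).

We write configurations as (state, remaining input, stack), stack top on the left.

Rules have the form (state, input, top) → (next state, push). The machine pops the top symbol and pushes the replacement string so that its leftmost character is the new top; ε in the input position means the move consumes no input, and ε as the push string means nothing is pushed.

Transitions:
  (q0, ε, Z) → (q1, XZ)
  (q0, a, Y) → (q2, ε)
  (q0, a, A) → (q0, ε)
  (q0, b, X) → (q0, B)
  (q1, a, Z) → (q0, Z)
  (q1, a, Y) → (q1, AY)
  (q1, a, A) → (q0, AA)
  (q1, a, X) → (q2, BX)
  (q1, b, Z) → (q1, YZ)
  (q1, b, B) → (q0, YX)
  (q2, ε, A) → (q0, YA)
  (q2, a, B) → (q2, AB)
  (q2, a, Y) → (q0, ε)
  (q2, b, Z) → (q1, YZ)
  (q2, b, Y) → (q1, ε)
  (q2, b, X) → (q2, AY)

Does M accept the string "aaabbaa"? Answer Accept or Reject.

Reject

(q0, aaabbaa, Z)
  ε-move, top Z: go to q1, push XZ → (q1, aaabbaa, XZ)
  read a, top X: go to q2, push BX → (q2, aabbaa, BXZ)
  read a, top B: go to q2, push AB → (q2, abbaa, ABXZ)
  ε-move, top A: go to q0, push YA → (q0, abbaa, YABXZ)
  read a, top Y: go to q2, push ε → (q2, bbaa, ABXZ)
  ε-move, top A: go to q0, push YA → (q0, bbaa, YABXZ)
No transition applies at (q0, bbaa, YABXZ); input not fully consumed.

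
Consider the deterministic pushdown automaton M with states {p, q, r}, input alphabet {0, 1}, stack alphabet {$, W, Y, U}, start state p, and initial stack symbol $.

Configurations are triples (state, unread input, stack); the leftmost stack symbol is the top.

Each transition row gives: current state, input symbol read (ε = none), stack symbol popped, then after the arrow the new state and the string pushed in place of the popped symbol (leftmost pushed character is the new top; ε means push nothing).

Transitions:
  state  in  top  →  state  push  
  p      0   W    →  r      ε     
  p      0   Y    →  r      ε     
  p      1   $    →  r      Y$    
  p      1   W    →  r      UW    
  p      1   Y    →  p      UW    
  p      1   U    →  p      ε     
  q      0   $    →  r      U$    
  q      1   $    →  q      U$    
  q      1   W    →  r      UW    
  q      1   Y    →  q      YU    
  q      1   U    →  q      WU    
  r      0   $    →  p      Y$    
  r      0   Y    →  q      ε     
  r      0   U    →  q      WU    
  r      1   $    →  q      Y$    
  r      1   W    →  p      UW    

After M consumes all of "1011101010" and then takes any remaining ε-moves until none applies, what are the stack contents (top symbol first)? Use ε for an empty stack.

WUWUWUWU$

(p, 1011101010, $) ⊢ (r, 011101010, Y$) ⊢ (q, 11101010, $) ⊢ (q, 1101010, U$) ⊢ (q, 101010, WU$) ⊢ (r, 01010, UWU$) ⊢ (q, 1010, WUWU$) ⊢ (r, 010, UWUWU$) ⊢ (q, 10, WUWUWU$) ⊢ (r, 0, UWUWUWU$) ⊢ (q, ε, WUWUWUWU$)
All input consumed in state q with stack WUWUWUWU$.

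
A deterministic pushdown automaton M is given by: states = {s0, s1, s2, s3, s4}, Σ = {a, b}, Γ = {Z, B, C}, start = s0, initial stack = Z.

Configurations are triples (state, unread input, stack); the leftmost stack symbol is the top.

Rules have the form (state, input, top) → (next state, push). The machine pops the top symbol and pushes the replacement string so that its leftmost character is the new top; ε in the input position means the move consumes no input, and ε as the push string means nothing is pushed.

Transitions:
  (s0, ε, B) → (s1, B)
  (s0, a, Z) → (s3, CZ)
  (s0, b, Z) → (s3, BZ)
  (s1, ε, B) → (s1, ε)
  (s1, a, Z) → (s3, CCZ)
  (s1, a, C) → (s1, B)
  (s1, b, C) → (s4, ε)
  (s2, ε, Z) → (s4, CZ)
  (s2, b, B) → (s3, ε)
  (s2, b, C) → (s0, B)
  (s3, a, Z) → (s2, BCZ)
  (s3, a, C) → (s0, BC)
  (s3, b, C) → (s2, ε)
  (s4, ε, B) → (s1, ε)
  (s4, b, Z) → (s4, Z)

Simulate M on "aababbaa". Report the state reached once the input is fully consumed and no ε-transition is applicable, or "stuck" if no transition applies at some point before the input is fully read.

stuck

(s0, aababbaa, Z)
  read a, top Z: go to s3, push CZ → (s3, ababbaa, CZ)
  read a, top C: go to s0, push BC → (s0, babbaa, BCZ)
  ε-move, top B: go to s1, push B → (s1, babbaa, BCZ)
  ε-move, top B: go to s1, push ε → (s1, babbaa, CZ)
  read b, top C: go to s4, push ε → (s4, abbaa, Z)
No transition for (s4, a, top Z); M blocks with input abbaa remaining.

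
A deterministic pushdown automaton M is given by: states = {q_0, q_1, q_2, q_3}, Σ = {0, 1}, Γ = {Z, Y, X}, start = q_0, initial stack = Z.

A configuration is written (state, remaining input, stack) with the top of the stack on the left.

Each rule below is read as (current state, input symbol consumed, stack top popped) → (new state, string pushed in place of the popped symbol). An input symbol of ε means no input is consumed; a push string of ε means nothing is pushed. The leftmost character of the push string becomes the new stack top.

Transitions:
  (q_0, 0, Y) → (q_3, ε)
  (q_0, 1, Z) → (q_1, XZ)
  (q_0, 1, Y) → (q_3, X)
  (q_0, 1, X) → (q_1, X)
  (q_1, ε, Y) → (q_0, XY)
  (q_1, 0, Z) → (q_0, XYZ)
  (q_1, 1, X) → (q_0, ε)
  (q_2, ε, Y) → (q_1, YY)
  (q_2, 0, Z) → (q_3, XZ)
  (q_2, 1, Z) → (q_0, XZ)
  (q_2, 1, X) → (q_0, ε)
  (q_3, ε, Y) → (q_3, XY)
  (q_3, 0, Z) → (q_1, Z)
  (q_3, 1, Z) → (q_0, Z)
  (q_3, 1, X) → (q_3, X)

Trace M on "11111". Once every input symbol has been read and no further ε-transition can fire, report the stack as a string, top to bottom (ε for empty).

XZ

(q_0, 11111, Z)
  read 1, top Z: go to q_1, push XZ → (q_1, 1111, XZ)
  read 1, top X: go to q_0, push ε → (q_0, 111, Z)
  read 1, top Z: go to q_1, push XZ → (q_1, 11, XZ)
  read 1, top X: go to q_0, push ε → (q_0, 1, Z)
  read 1, top Z: go to q_1, push XZ → (q_1, ε, XZ)
All input consumed in state q_1 with stack XZ.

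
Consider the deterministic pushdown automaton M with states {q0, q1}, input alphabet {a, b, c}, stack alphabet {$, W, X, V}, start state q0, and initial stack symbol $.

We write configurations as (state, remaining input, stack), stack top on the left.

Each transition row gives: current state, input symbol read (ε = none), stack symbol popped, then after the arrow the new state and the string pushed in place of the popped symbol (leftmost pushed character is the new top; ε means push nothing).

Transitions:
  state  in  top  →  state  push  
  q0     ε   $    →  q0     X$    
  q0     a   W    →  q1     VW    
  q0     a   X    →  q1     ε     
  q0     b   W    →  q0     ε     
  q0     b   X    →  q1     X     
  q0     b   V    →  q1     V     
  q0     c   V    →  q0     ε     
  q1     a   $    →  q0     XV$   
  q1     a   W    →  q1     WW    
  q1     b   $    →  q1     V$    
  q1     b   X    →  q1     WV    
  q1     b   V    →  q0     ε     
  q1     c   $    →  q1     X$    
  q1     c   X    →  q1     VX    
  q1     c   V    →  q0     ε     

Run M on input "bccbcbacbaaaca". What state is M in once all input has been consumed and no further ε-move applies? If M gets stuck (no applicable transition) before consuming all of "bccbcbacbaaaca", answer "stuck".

stuck

(q0, bccbcbacbaaaca, $)
  ε-move, top $: go to q0, push X$ → (q0, bccbcbacbaaaca, X$)
  read b, top X: go to q1, push X → (q1, ccbcbacbaaaca, X$)
  read c, top X: go to q1, push VX → (q1, cbcbacbaaaca, VX$)
  read c, top V: go to q0, push ε → (q0, bcbacbaaaca, X$)
  read b, top X: go to q1, push X → (q1, cbacbaaaca, X$)
  read c, top X: go to q1, push VX → (q1, bacbaaaca, VX$)
  read b, top V: go to q0, push ε → (q0, acbaaaca, X$)
  read a, top X: go to q1, push ε → (q1, cbaaaca, $)
  read c, top $: go to q1, push X$ → (q1, baaaca, X$)
  read b, top X: go to q1, push WV → (q1, aaaca, WV$)
  read a, top W: go to q1, push WW → (q1, aaca, WWV$)
  read a, top W: go to q1, push WW → (q1, aca, WWWV$)
  read a, top W: go to q1, push WW → (q1, ca, WWWWV$)
No transition for (q1, c, top W); M blocks with input ca remaining.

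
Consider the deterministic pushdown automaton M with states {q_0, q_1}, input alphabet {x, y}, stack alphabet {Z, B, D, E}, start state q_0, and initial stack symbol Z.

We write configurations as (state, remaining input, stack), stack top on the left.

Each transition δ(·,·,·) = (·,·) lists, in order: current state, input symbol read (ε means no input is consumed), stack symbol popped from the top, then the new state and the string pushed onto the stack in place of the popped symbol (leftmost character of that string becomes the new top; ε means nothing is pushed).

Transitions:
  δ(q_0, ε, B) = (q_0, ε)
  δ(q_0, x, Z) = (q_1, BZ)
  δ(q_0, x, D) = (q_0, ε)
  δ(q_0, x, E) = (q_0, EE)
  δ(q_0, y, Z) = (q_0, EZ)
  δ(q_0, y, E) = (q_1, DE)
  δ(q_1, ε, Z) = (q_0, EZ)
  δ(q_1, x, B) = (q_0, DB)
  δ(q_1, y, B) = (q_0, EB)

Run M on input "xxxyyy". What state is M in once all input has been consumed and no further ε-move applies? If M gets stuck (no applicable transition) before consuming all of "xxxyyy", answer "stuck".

stuck

(q_0, xxxyyy, Z)
  read x, top Z: go to q_1, push BZ → (q_1, xxyyy, BZ)
  read x, top B: go to q_0, push DB → (q_0, xyyy, DBZ)
  read x, top D: go to q_0, push ε → (q_0, yyy, BZ)
  ε-move, top B: go to q_0, push ε → (q_0, yyy, Z)
  read y, top Z: go to q_0, push EZ → (q_0, yy, EZ)
  read y, top E: go to q_1, push DE → (q_1, y, DEZ)
No transition for (q_1, y, top D); M blocks with input y remaining.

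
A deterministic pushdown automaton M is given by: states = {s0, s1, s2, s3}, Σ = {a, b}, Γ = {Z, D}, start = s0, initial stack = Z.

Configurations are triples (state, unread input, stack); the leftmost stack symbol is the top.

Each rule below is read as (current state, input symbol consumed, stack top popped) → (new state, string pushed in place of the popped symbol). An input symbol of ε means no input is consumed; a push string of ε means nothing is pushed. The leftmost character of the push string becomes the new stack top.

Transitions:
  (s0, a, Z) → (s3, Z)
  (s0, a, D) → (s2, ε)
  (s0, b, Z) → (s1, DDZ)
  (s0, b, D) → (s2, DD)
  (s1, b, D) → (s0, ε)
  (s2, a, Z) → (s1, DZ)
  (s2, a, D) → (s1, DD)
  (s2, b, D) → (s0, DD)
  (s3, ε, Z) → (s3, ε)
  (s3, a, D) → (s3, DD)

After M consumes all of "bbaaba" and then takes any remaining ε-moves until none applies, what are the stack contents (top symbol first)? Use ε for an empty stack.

(s0, bbaaba, Z)
  read b, top Z: go to s1, push DDZ → (s1, baaba, DDZ)
  read b, top D: go to s0, push ε → (s0, aaba, DZ)
  read a, top D: go to s2, push ε → (s2, aba, Z)
  read a, top Z: go to s1, push DZ → (s1, ba, DZ)
  read b, top D: go to s0, push ε → (s0, a, Z)
  read a, top Z: go to s3, push Z → (s3, ε, Z)
  ε-move, top Z: go to s3, push ε → (s3, ε, ε)
All input consumed in state s3 with stack ε.

ε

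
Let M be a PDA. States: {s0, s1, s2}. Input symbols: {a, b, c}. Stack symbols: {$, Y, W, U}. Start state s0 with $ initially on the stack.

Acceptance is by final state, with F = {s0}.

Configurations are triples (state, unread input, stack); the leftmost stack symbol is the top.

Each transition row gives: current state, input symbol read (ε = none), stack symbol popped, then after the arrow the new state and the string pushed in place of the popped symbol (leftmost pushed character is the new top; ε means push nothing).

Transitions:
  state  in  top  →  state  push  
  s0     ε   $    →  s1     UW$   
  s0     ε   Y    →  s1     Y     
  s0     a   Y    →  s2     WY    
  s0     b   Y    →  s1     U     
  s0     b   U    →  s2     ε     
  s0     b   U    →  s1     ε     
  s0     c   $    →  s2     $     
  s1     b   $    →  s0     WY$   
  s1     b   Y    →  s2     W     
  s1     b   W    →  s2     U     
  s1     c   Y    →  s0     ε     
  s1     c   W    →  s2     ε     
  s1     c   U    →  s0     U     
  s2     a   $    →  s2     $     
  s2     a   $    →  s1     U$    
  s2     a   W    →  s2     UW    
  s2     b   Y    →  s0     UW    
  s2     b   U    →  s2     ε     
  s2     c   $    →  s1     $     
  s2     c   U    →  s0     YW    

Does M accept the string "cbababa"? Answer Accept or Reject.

No computation consumes all input and reaches a final state.

Reject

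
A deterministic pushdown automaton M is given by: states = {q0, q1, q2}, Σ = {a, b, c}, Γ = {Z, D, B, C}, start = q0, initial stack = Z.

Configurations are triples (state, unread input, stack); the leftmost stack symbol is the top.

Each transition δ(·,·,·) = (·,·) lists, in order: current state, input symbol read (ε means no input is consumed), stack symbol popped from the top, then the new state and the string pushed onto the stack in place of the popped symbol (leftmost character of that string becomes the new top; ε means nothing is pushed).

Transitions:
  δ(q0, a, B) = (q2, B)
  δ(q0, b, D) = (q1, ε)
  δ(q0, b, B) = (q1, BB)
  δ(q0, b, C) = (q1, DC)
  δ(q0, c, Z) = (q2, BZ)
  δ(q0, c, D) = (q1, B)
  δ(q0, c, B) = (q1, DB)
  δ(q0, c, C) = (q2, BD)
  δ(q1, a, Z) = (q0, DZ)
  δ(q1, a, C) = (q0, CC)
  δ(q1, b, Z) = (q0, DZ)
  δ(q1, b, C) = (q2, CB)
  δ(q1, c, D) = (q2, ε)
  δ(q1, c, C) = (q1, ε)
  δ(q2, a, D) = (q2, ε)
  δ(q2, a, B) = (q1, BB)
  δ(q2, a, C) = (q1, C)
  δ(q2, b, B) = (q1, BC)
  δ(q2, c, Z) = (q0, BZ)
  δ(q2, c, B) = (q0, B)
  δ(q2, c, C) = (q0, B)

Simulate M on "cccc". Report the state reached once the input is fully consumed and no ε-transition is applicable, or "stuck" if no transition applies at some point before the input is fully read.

(q0, cccc, Z)
  read c, top Z: go to q2, push BZ → (q2, ccc, BZ)
  read c, top B: go to q0, push B → (q0, cc, BZ)
  read c, top B: go to q1, push DB → (q1, c, DBZ)
  read c, top D: go to q2, push ε → (q2, ε, BZ)
All input consumed; M is in state q2.

q2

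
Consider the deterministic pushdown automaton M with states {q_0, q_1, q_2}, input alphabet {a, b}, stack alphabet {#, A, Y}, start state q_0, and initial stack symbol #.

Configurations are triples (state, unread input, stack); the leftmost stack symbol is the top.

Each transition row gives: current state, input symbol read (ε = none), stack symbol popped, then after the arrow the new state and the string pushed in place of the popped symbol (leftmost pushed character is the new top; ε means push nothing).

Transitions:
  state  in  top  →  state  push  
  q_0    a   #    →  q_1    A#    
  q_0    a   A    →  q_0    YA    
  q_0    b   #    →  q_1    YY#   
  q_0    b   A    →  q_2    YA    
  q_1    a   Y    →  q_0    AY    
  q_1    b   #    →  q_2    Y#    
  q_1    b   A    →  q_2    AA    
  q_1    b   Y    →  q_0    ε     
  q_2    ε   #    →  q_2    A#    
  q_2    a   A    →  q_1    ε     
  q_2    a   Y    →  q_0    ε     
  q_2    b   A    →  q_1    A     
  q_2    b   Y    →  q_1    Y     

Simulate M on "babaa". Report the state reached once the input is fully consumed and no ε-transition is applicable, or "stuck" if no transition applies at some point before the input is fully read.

q_0

(q_0, babaa, #)
  read b, top #: go to q_1, push YY# → (q_1, abaa, YY#)
  read a, top Y: go to q_0, push AY → (q_0, baa, AYY#)
  read b, top A: go to q_2, push YA → (q_2, aa, YAYY#)
  read a, top Y: go to q_0, push ε → (q_0, a, AYY#)
  read a, top A: go to q_0, push YA → (q_0, ε, YAYY#)
All input consumed; M is in state q_0.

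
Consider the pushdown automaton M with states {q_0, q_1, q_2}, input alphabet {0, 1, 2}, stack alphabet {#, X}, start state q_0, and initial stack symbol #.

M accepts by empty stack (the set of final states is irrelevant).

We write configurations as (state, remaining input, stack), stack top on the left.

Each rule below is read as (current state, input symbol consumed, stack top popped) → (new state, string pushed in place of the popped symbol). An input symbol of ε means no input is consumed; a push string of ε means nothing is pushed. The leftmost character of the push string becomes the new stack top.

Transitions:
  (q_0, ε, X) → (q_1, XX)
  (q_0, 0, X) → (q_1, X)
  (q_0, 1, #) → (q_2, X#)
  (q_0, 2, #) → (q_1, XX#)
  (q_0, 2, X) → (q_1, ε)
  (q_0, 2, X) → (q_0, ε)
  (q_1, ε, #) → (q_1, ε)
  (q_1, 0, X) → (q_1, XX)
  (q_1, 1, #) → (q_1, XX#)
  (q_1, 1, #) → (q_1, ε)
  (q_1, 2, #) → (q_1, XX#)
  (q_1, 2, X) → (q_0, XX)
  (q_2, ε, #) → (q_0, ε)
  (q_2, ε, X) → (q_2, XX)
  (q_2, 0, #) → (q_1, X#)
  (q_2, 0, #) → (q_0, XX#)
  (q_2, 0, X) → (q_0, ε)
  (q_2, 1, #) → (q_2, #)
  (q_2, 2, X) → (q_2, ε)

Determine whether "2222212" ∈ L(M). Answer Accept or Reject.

One accepting computation: (q_0, 2222212, #) ⊢ (q_1, 222212, XX#) ⊢ (q_0, 22212, XXX#) ⊢ (q_0, 2212, XX#) ⊢ (q_0, 212, X#) ⊢ (q_0, 12, #) ⊢ (q_2, 2, X#) ⊢ (q_2, ε, #) ⊢ (q_0, ε, ε)
All input consumed and the stack is empty.

Accept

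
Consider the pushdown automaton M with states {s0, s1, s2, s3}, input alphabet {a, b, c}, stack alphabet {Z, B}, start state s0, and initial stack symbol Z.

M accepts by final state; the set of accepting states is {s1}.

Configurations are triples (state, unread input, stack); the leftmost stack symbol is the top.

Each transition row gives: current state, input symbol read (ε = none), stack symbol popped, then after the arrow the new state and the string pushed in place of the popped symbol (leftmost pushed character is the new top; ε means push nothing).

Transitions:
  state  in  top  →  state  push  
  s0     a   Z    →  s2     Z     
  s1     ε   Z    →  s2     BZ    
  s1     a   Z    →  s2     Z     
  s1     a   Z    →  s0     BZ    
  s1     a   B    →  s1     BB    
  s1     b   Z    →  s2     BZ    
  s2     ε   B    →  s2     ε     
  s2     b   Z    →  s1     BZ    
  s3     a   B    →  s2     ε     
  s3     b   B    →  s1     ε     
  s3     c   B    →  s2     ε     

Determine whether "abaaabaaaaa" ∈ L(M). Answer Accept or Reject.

Reject

No computation consumes all input and reaches a final state.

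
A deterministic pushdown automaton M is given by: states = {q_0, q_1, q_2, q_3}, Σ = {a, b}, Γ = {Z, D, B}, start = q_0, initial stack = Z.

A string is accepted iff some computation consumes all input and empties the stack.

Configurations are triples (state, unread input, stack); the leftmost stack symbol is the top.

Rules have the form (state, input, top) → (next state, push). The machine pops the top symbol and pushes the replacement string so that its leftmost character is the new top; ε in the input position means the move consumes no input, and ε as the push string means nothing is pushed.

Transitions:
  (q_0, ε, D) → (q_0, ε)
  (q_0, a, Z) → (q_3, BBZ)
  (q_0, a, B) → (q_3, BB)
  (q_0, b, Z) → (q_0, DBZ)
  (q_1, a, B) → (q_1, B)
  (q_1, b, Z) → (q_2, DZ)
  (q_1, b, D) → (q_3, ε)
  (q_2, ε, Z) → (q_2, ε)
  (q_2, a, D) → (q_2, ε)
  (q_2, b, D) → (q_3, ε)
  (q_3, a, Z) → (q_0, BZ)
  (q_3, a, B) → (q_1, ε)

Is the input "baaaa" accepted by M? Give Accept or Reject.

Reject

(q_0, baaaa, Z)
  read b, top Z: go to q_0, push DBZ → (q_0, aaaa, DBZ)
  ε-move, top D: go to q_0, push ε → (q_0, aaaa, BZ)
  read a, top B: go to q_3, push BB → (q_3, aaa, BBZ)
  read a, top B: go to q_1, push ε → (q_1, aa, BZ)
  read a, top B: go to q_1, push B → (q_1, a, BZ)
  read a, top B: go to q_1, push B → (q_1, ε, BZ)
All input consumed; stack is BZ, not empty, and no further ε-move applies.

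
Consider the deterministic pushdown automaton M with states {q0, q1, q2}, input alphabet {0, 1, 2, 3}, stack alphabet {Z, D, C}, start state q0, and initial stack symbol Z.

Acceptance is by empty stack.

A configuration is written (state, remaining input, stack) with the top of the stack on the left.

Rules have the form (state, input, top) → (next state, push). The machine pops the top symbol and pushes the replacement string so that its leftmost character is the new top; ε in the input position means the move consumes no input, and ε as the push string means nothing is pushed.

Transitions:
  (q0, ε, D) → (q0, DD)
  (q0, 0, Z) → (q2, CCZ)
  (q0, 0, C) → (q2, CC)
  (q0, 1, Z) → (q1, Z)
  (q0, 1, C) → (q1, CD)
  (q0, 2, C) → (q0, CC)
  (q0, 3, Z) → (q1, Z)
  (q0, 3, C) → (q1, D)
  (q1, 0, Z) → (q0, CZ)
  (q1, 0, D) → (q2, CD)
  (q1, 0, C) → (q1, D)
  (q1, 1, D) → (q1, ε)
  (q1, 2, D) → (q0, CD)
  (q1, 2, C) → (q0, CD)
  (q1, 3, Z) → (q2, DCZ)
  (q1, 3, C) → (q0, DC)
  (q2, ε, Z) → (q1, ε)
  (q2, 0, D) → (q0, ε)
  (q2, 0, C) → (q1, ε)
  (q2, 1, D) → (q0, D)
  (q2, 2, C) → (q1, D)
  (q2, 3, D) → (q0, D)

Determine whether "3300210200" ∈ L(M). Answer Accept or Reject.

Reject

(q0, 3300210200, Z)
  read 3, top Z: go to q1, push Z → (q1, 300210200, Z)
  read 3, top Z: go to q2, push DCZ → (q2, 00210200, DCZ)
  read 0, top D: go to q0, push ε → (q0, 0210200, CZ)
  read 0, top C: go to q2, push CC → (q2, 210200, CCZ)
  read 2, top C: go to q1, push D → (q1, 10200, DCZ)
  read 1, top D: go to q1, push ε → (q1, 0200, CZ)
  read 0, top C: go to q1, push D → (q1, 200, DZ)
  read 2, top D: go to q0, push CD → (q0, 00, CDZ)
  read 0, top C: go to q2, push CC → (q2, 0, CCDZ)
  read 0, top C: go to q1, push ε → (q1, ε, CDZ)
All input consumed; stack is CDZ, not empty, and no further ε-move applies.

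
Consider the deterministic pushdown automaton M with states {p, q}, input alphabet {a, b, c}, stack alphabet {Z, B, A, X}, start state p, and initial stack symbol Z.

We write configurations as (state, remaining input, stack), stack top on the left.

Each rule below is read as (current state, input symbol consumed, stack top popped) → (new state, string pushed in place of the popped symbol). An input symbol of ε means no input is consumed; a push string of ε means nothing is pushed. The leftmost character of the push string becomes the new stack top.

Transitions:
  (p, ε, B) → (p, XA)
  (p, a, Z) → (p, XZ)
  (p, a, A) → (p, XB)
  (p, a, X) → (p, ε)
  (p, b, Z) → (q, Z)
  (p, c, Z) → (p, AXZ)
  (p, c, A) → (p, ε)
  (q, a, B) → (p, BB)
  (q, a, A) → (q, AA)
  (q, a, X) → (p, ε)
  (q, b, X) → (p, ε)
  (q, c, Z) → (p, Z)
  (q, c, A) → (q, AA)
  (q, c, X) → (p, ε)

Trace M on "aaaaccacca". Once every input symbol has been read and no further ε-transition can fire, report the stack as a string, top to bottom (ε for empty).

(p, aaaaccacca, Z)
  read a, top Z: go to p, push XZ → (p, aaaccacca, XZ)
  read a, top X: go to p, push ε → (p, aaccacca, Z)
  read a, top Z: go to p, push XZ → (p, accacca, XZ)
  read a, top X: go to p, push ε → (p, ccacca, Z)
  read c, top Z: go to p, push AXZ → (p, cacca, AXZ)
  read c, top A: go to p, push ε → (p, acca, XZ)
  read a, top X: go to p, push ε → (p, cca, Z)
  read c, top Z: go to p, push AXZ → (p, ca, AXZ)
  read c, top A: go to p, push ε → (p, a, XZ)
  read a, top X: go to p, push ε → (p, ε, Z)
All input consumed in state p with stack Z.

Z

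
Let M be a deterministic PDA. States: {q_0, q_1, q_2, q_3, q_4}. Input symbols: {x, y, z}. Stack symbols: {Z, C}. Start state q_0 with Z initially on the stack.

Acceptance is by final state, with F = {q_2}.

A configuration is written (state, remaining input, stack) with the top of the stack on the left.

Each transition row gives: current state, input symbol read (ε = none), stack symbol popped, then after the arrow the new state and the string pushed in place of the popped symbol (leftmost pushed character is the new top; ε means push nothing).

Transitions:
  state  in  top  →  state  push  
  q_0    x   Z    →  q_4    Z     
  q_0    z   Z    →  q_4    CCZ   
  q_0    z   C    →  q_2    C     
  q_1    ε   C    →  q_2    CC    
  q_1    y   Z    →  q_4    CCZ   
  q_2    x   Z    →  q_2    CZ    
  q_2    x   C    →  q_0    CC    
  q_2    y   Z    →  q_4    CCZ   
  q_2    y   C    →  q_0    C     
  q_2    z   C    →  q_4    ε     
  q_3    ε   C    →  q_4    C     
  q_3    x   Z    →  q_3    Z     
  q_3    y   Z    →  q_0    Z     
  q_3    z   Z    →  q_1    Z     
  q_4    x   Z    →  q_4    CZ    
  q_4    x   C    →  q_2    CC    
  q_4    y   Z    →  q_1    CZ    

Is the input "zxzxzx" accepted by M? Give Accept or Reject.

(q_0, zxzxzx, Z)
  read z, top Z: go to q_4, push CCZ → (q_4, xzxzx, CCZ)
  read x, top C: go to q_2, push CC → (q_2, zxzx, CCCZ)
  read z, top C: go to q_4, push ε → (q_4, xzx, CCZ)
  read x, top C: go to q_2, push CC → (q_2, zx, CCCZ)
  read z, top C: go to q_4, push ε → (q_4, x, CCZ)
  read x, top C: go to q_2, push CC → (q_2, ε, CCCZ)
All input consumed; state q_2 ∈ F.

Accept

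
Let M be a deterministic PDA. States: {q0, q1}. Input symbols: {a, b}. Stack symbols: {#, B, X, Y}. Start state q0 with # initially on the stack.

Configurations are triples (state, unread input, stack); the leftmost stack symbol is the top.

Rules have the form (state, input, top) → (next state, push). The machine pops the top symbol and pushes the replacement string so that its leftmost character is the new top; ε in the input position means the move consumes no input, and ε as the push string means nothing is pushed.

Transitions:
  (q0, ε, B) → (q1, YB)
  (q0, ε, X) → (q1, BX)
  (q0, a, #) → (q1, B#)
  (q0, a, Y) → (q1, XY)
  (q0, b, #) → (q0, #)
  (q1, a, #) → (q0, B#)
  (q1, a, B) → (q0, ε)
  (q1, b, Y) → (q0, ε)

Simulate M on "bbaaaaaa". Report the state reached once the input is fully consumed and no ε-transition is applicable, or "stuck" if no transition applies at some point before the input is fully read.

(q0, bbaaaaaa, #) ⊢ (q0, baaaaaa, #) ⊢ (q0, aaaaaa, #) ⊢ (q1, aaaaa, B#) ⊢ (q0, aaaa, #) ⊢ (q1, aaa, B#) ⊢ (q0, aa, #) ⊢ (q1, a, B#) ⊢ (q0, ε, #)
All input consumed; M is in state q0.

q0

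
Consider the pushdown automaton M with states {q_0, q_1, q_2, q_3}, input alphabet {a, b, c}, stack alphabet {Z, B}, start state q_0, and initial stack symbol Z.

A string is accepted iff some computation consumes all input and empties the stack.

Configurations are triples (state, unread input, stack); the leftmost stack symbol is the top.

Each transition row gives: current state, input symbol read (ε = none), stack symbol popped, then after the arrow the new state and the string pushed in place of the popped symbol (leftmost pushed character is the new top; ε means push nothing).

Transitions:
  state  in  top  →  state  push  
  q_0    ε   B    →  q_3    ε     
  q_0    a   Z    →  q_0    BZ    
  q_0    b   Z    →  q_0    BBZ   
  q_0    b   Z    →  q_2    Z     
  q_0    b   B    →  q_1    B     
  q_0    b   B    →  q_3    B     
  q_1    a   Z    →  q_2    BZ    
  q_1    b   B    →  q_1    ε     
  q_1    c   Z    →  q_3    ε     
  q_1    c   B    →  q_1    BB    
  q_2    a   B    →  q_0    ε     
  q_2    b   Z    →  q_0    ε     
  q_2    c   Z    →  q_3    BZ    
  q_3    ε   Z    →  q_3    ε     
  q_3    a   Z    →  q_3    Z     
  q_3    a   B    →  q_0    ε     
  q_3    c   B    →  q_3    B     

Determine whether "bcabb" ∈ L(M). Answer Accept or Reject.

Accept

One accepting computation: (q_0, bcabb, Z) ⊢ (q_2, cabb, Z) ⊢ (q_3, abb, BZ) ⊢ (q_0, bb, Z) ⊢ (q_2, b, Z) ⊢ (q_0, ε, ε)
All input consumed and the stack is empty.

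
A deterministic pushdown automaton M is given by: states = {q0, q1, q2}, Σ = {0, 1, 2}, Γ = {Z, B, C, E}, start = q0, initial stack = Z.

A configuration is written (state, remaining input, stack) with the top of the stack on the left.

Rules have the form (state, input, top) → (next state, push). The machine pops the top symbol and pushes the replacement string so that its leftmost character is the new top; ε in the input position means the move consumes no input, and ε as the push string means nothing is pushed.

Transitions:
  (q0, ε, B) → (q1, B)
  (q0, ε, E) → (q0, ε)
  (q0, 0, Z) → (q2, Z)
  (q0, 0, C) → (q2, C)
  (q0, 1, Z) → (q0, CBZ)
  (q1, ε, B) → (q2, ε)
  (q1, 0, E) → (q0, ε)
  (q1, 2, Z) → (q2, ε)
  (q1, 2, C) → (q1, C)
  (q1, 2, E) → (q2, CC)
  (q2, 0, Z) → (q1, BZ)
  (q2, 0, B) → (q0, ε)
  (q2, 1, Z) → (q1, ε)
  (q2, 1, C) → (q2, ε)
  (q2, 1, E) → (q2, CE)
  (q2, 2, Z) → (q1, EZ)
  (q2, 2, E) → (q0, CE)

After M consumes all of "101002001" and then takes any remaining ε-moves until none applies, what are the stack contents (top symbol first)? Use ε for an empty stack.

(q0, 101002001, Z) ⊢ (q0, 01002001, CBZ) ⊢ (q2, 1002001, CBZ) ⊢ (q2, 002001, BZ) ⊢ (q0, 02001, Z) ⊢ (q2, 2001, Z) ⊢ (q1, 001, EZ) ⊢ (q0, 01, Z) ⊢ (q2, 1, Z) ⊢ (q1, ε, ε)
All input consumed in state q1 with stack ε.

ε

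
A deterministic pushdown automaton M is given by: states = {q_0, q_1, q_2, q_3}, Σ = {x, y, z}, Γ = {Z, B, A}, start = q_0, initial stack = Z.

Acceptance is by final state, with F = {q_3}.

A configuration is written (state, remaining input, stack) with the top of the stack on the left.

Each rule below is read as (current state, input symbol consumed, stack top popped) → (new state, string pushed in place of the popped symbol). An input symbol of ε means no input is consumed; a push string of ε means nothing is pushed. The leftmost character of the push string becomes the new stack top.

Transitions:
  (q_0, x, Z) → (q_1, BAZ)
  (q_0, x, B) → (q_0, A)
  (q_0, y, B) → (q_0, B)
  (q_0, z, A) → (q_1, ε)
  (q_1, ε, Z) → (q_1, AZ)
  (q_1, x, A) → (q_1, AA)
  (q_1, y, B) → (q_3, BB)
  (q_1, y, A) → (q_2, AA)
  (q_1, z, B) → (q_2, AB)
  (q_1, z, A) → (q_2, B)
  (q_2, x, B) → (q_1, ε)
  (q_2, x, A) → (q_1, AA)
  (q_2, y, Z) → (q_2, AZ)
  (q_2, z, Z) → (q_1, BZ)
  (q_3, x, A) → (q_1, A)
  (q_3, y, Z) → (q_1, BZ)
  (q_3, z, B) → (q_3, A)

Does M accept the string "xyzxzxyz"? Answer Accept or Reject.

(q_0, xyzxzxyz, Z) ⊢ (q_1, yzxzxyz, BAZ) ⊢ (q_3, zxzxyz, BBAZ) ⊢ (q_3, xzxyz, ABAZ) ⊢ (q_1, zxyz, ABAZ) ⊢ (q_2, xyz, BBAZ) ⊢ (q_1, yz, BAZ) ⊢ (q_3, z, BBAZ) ⊢ (q_3, ε, ABAZ)
All input consumed; state q_3 ∈ F.

Accept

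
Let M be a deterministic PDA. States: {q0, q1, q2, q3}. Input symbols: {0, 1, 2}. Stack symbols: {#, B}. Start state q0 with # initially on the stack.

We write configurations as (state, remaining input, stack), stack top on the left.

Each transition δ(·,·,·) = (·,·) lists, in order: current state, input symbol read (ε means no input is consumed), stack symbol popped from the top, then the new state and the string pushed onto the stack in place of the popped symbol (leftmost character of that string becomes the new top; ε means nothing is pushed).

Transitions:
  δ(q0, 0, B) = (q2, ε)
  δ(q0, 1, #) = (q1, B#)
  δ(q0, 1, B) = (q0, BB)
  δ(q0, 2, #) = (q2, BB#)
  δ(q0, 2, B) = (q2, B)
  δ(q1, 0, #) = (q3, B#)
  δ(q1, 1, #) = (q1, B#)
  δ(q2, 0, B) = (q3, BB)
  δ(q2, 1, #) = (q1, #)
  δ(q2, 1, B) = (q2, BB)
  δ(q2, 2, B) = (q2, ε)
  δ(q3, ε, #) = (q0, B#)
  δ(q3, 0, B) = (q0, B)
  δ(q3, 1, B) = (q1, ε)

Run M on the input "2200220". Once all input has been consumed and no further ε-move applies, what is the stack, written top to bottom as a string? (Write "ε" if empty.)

(q0, 2200220, #)
  read 2, top #: go to q2, push BB# → (q2, 200220, BB#)
  read 2, top B: go to q2, push ε → (q2, 00220, B#)
  read 0, top B: go to q3, push BB → (q3, 0220, BB#)
  read 0, top B: go to q0, push B → (q0, 220, BB#)
  read 2, top B: go to q2, push B → (q2, 20, BB#)
  read 2, top B: go to q2, push ε → (q2, 0, B#)
  read 0, top B: go to q3, push BB → (q3, ε, BB#)
All input consumed in state q3 with stack BB#.

BB#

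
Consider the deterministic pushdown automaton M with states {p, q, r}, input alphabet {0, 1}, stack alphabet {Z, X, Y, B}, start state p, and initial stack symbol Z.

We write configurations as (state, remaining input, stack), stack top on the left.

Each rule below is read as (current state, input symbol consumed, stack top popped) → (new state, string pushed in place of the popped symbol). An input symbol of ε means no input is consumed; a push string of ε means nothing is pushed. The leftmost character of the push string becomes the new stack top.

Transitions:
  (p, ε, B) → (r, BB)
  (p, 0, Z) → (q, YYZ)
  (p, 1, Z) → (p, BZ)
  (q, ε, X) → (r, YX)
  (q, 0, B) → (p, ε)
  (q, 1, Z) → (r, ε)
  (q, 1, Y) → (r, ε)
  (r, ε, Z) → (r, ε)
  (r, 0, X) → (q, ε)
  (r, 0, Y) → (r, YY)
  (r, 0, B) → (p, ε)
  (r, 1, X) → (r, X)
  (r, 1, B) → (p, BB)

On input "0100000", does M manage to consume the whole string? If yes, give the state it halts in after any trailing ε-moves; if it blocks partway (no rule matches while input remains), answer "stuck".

r

(p, 0100000, Z) ⊢ (q, 100000, YYZ) ⊢ (r, 00000, YZ) ⊢ (r, 0000, YYZ) ⊢ (r, 000, YYYZ) ⊢ (r, 00, YYYYZ) ⊢ (r, 0, YYYYYZ) ⊢ (r, ε, YYYYYYZ)
All input consumed; M is in state r.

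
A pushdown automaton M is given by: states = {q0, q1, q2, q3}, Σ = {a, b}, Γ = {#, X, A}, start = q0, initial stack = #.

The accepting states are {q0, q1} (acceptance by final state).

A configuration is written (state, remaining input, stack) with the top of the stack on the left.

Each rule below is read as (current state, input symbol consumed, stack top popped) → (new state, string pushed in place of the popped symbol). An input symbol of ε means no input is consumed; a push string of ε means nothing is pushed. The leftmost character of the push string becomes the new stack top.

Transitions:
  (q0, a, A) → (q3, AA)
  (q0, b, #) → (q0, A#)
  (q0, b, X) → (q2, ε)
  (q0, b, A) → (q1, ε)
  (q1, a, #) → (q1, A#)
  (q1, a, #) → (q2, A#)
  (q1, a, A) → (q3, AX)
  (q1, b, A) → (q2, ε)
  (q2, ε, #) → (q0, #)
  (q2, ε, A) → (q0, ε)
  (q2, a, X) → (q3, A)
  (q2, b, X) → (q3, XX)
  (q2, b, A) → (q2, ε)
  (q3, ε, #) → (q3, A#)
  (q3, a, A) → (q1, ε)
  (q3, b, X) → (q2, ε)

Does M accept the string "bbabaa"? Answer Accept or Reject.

Accept

One accepting computation: (q0, bbabaa, #) ⊢ (q0, babaa, A#) ⊢ (q1, abaa, #) ⊢ (q2, baa, A#) ⊢ (q0, baa, #) ⊢ (q0, aa, A#) ⊢ (q3, a, AA#) ⊢ (q1, ε, A#)
All input consumed and state q1 ∈ F.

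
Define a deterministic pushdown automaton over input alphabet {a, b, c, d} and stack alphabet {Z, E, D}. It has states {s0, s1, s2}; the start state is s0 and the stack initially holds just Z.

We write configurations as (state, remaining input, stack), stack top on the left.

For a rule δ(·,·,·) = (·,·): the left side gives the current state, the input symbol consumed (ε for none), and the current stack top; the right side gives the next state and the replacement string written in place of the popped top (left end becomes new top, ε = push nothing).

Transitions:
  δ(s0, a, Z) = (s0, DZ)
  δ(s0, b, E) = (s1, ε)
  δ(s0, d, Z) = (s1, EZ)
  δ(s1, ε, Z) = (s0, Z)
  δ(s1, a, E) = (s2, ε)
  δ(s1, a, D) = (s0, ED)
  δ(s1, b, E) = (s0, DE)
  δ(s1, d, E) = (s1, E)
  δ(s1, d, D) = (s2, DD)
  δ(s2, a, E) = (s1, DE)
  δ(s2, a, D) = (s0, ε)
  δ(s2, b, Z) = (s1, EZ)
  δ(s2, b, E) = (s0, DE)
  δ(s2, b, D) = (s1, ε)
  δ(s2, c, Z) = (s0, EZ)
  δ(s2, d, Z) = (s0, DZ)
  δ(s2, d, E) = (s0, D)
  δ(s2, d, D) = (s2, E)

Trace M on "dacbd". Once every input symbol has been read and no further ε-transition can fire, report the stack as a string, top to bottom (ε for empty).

EZ

(s0, dacbd, Z)
  read d, top Z: go to s1, push EZ → (s1, acbd, EZ)
  read a, top E: go to s2, push ε → (s2, cbd, Z)
  read c, top Z: go to s0, push EZ → (s0, bd, EZ)
  read b, top E: go to s1, push ε → (s1, d, Z)
  ε-move, top Z: go to s0, push Z → (s0, d, Z)
  read d, top Z: go to s1, push EZ → (s1, ε, EZ)
All input consumed in state s1 with stack EZ.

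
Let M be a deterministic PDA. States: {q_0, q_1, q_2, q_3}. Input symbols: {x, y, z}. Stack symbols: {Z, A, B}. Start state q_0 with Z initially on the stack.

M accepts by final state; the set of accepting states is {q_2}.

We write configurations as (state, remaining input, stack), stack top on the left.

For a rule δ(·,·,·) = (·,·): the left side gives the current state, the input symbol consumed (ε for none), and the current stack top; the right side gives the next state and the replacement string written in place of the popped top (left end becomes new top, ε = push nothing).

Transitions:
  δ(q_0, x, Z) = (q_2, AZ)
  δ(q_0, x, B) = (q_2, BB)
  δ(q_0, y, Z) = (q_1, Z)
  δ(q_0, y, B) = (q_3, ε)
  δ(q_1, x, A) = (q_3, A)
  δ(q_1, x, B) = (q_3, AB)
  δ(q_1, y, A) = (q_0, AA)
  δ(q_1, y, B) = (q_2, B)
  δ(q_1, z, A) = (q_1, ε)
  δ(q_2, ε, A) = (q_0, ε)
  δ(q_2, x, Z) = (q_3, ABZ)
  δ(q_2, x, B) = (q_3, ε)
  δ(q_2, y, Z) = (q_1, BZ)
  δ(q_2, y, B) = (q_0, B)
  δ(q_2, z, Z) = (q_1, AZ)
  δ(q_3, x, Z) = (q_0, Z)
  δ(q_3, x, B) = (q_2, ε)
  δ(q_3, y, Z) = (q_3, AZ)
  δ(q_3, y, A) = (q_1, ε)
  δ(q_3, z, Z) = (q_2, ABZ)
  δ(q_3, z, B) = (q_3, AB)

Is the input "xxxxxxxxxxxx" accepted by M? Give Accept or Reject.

(q_0, xxxxxxxxxxxx, Z)
  read x, top Z: go to q_2, push AZ → (q_2, xxxxxxxxxxx, AZ)
  ε-move, top A: go to q_0, push ε → (q_0, xxxxxxxxxxx, Z)
  read x, top Z: go to q_2, push AZ → (q_2, xxxxxxxxxx, AZ)
  ε-move, top A: go to q_0, push ε → (q_0, xxxxxxxxxx, Z)
  read x, top Z: go to q_2, push AZ → (q_2, xxxxxxxxx, AZ)
  ε-move, top A: go to q_0, push ε → (q_0, xxxxxxxxx, Z)
  read x, top Z: go to q_2, push AZ → (q_2, xxxxxxxx, AZ)
  ε-move, top A: go to q_0, push ε → (q_0, xxxxxxxx, Z)
  read x, top Z: go to q_2, push AZ → (q_2, xxxxxxx, AZ)
  ε-move, top A: go to q_0, push ε → (q_0, xxxxxxx, Z)
  read x, top Z: go to q_2, push AZ → (q_2, xxxxxx, AZ)
  ε-move, top A: go to q_0, push ε → (q_0, xxxxxx, Z)
  read x, top Z: go to q_2, push AZ → (q_2, xxxxx, AZ)
  ε-move, top A: go to q_0, push ε → (q_0, xxxxx, Z)
  read x, top Z: go to q_2, push AZ → (q_2, xxxx, AZ)
  ε-move, top A: go to q_0, push ε → (q_0, xxxx, Z)
  read x, top Z: go to q_2, push AZ → (q_2, xxx, AZ)
  ε-move, top A: go to q_0, push ε → (q_0, xxx, Z)
  read x, top Z: go to q_2, push AZ → (q_2, xx, AZ)
  ε-move, top A: go to q_0, push ε → (q_0, xx, Z)
  read x, top Z: go to q_2, push AZ → (q_2, x, AZ)
  ε-move, top A: go to q_0, push ε → (q_0, x, Z)
  read x, top Z: go to q_2, push AZ → (q_2, ε, AZ)
All input consumed; state q_2 ∈ F.

Accept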